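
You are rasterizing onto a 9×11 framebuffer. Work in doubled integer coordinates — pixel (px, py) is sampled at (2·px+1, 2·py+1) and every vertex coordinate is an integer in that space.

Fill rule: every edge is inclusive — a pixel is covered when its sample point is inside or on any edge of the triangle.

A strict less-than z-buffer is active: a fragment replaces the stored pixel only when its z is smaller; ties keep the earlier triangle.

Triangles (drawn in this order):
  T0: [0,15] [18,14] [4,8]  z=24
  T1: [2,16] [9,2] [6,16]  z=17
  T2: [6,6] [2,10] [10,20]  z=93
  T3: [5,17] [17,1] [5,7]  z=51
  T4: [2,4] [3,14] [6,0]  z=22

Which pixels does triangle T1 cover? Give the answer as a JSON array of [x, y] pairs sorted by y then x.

T0:
  2·area = 122  (B↔C swapped to make it positive)
  edge (0, 15)→(4, 8): d=(4,-7) inclusive
  edge (4, 8)→(18, 14): d=(14,6) inclusive
  edge (18, 14)→(0, 15): d=(-18,1) inclusive
    (2,4)@(5, 9): e=[11,8,103] → X
    (3,4)@(7, 9): e=[25,-4,101] → .
    (1,5)@(3, 11): e=[5,48,69] → X
    (3,5)@(7, 11): e=[33,24,65] → X
    (4,5)@(9, 11): e=[47,12,63] → X
    (5,5)@(11, 11): e=[61,0,61] → X  [on edge]
    (6,5)@(13, 11): e=[75,-12,59] → .
    (1,6)@(3, 13): e=[13,76,33] → X
    (6,6)@(13, 13): e=[83,16,23] → X
    (7,6)@(15, 13): e=[97,4,21] → X
    (8,6)@(17, 13): e=[111,-8,19] → .
    (1,7)@(3, 15): e=[21,104,-3] → .
  covered (13 px):
    . . . . . . . . .
    . . . . . . . . .
    . . . . . . . . .
    . . . . . . . . .
    . . X . . . . . .
    . X X X X X . . .
    . X X X X X X X .
    . . . . . . . . .
    . . . . . . . . .
    . . . . . . . . .
    . . . . . . . . .
T1:
  2·area = 56
  edge (2, 16)→(9, 2): d=(7,-14) inclusive
  edge (9, 2)→(6, 16): d=(-3,14) inclusive
  edge (6, 16)→(2, 16): d=(-4,0) inclusive
    (3,3)@(7, 7): e=[7,13,36] → X
    (4,3)@(9, 7): e=[35,-15,36] → .
    (3,4)@(7, 9): e=[21,7,28] → X
    (4,4)@(9, 9): e=[49,-21,28] → .
    (2,5)@(5, 11): e=[7,29,20] → X
    (4,5)@(9, 11): e=[63,-27,20] → .
    (2,6)@(5, 13): e=[21,23,12] → X
    (3,6)@(7, 13): e=[49,-5,12] → .
    (1,7)@(3, 15): e=[7,45,4] → X
    (3,7)@(7, 15): e=[63,-11,4] → .
    (1,8)@(3, 17): e=[21,39,-4] → .
    (2,8)@(5, 17): e=[49,11,-4] → .
  covered (7 px):
    . . . . . . . . .
    . . . . . . . . .
    . . . . . . . . .
    . . . X . . . . .
    . . . X . . . . .
    . . X X . . . . .
    . . X . . . . . .
    . X X . . . . . .
    . . . . . . . . .
    . . . . . . . . .
    . . . . . . . . .
T2:
  2·area = 72  (B↔C swapped to make it positive)
  edge (6, 6)→(10, 20): d=(4,14) inclusive
  edge (10, 20)→(2, 10): d=(-8,-10) inclusive
  edge (2, 10)→(6, 6): d=(4,-4) inclusive
    (5,0)@(11, 1): e=[-90,162,0] → .  [on edge]
    (4,1)@(9, 3): e=[-54,126,0] → .  [on edge]
    (3,2)@(7, 5): e=[-18,90,0] → .  [on edge]
    (2,3)@(5, 7): e=[18,54,0] → X  [on edge]
    (3,3)@(7, 7): e=[-10,74,8] → .
    (1,4)@(3, 9): e=[54,18,0] → X  [on edge]
    (3,4)@(7, 9): e=[-2,58,16] → .
    (0,5)@(1, 11): e=[90,-18,0] → .  [on edge]
    (1,5)@(3, 11): e=[62,2,8] → X
    (3,5)@(7, 11): e=[6,42,24] → X
    (4,5)@(9, 11): e=[-22,62,32] → .
    (1,6)@(3, 13): e=[70,-14,16] → .
  covered (10 px):
    . . . . . . . . .
    . . . . . . . . .
    . . . . . . . . .
    . . X . . . . . .
    . X X . . . . . .
    . X X X . . . . .
    . . X X . . . . .
    . . . X . . . . .
    . . . . X . . . .
    . . . . . . . . .
    . . . . . . . . .
T3:
  2·area = 120  (B↔C swapped to make it positive)
  edge (5, 17)→(5, 7): d=(0,-10) inclusive
  edge (5, 7)→(17, 1): d=(12,-6) inclusive
  edge (17, 1)→(5, 17): d=(-12,16) inclusive
    (2,0)@(5, 1): e=[0,-72,192] → .  [on edge]
    (8,0)@(17, 1): e=[120,0,0] → X  [on edge]
    (2,1)@(5, 3): e=[0,-48,168] → .  [on edge]
    (6,1)@(13, 3): e=[80,0,40] → X  [on edge]
    (7,1)@(15, 3): e=[100,12,8] → X
    (8,1)@(17, 3): e=[120,24,-24] → .
    (2,2)@(5, 5): e=[0,-24,144] → .  [on edge]
    (4,2)@(9, 5): e=[40,0,80] → X  [on edge]
    (5,2)@(11, 5): e=[60,12,48] → X
    (7,2)@(15, 5): e=[100,36,-16] → .
    (2,3)@(5, 7): e=[0,0,120] → X  [on edge]
    (3,3)@(7, 7): e=[20,12,88] → X
    (0,4)@(1, 9): e=[-40,0,160] → .  [on edge]
    (2,4)@(5, 9): e=[0,24,96] → X  [on edge]
    (5,4)@(11, 9): e=[60,60,0] → X  [on edge]
    (2,5)@(5, 11): e=[0,48,72] → X  [on edge]
    (2,6)@(5, 13): e=[0,72,48] → X  [on edge]
    (2,7)@(5, 15): e=[0,96,24] → X  [on edge]
    (2,8)@(5, 17): e=[0,120,0] → X  [on edge]
    (2,9)@(5, 19): e=[0,144,-24] → .  [on edge]
    (2,10)@(5, 21): e=[0,168,-48] → .  [on edge]
  covered (21 px):
    . . . . . . . . X
    . . . . . . X X .
    . . . . X X X . .
    . . X X X X . . .
    . . X X X X . . .
    . . X X X . . . .
    . . X X . . . . .
    . . X . . . . . .
    . . X . . . . . .
    . . . . . . . . .
    . . . . . . . . .
T4:
  2·area = 44  (B↔C swapped to make it positive)
  edge (2, 4)→(6, 0): d=(4,-4) inclusive
  edge (6, 0)→(3, 14): d=(-3,14) inclusive
  edge (3, 14)→(2, 4): d=(-1,-10) inclusive
    (2,0)@(5, 1): e=[0,11,33] → X  [on edge]
    (3,0)@(7, 1): e=[8,-17,53] → .
    (1,1)@(3, 3): e=[0,33,11] → X  [on edge]
    (3,1)@(7, 3): e=[16,-23,51] → .
    (0,2)@(1, 5): e=[0,55,-11] → .  [on edge]
    (1,2)@(3, 5): e=[8,27,9] → X
    (2,2)@(5, 5): e=[16,-1,29] → .
    (1,3)@(3, 7): e=[16,21,7] → X
    (2,3)@(5, 7): e=[24,-7,27] → .
    (1,4)@(3, 9): e=[24,15,5] → X
    (2,4)@(5, 9): e=[32,-13,25] → .
    (1,5)@(3, 11): e=[32,9,3] → X
  covered (8 px):
    . . X . . . . . .
    . X X . . . . . .
    . X . . . . . . .
    . X . . . . . . .
    . X . . . . . . .
    . X . . . . . . .
    . X . . . . . . .
    . . . . . . . . .
    . . . . . . . . .
    . . . . . . . . .
    . . . . . . . . .

Final: [[3,3],[3,4],[2,5],[3,5],[2,6],[1,7],[2,7]]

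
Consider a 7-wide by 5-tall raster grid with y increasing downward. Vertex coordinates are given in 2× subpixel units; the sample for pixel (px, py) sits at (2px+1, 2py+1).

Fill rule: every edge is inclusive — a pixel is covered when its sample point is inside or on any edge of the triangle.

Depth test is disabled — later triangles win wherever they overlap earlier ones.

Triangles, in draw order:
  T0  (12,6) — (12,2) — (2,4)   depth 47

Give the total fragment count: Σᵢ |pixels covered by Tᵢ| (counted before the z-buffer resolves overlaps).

T0:
  2·area = 40  (B↔C swapped to make it positive)
  edge (12, 6)→(2, 4): d=(-10,-2) inclusive
  edge (2, 4)→(12, 2): d=(10,-2) inclusive
  edge (12, 2)→(12, 6): d=(0,4) inclusive
    (3,1)@(7, 3): e=[20,0,20] → █  [on edge]
    (4,1)@(9, 3): e=[24,4,12] → █
    (5,1)@(11, 3): e=[28,8,4] → █
    (6,1)@(13, 3): e=[32,12,-4] → ·
    (3,2)@(7, 5): e=[0,20,20] → █  [on edge]
    (6,2)@(13, 5): e=[12,32,-4] → ·
    (3,3)@(7, 7): e=[-20,40,20] → ·
    (4,3)@(9, 7): e=[-16,44,12] → ·
    (5,3)@(11, 7): e=[-12,48,4] → ·
  covered (6 px):
    · · · · · · ·
    · · · █ █ █ ·
    · · · █ █ █ ·
    · · · · · · ·
    · · · · · · ·

Answer: 6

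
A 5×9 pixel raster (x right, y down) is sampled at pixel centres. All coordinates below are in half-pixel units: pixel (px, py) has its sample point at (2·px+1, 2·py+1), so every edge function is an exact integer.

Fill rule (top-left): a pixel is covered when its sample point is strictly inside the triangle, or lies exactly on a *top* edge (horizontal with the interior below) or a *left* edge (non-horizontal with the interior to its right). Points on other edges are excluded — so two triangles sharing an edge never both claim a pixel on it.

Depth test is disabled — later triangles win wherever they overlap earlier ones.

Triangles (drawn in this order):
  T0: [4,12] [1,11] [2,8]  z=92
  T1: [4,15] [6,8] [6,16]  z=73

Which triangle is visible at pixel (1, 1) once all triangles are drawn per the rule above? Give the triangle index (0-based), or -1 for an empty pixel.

T0:
  2·area = 10
  edge (4, 12)→(1, 11): d=(-3,-1) top-left  bias=+0
  edge (1, 11)→(2, 8): d=(1,-3) top-left  bias=+0
  edge (2, 8)→(4, 12): d=(2,4) right/bottom  bias=-1
    (1,2)@(3, 5): e=[20,0,-10] → .  [on edge]
    (0,5)@(1, 11): e=[0,0,10] → X  [on edge]
    (1,5)@(3, 11): e=[2,6,2] → X
    (2,5)@(5, 11): e=[4,12,-6] → .
    (0,6)@(1, 13): e=[-6,2,14] → .
    (1,6)@(3, 13): e=[-4,8,6] → .
    (3,6)@(7, 13): e=[0,20,-10] → .  [on edge]
  covered (2 px):
    . . . . .
    . . . . .
    . . . . .
    . . . . .
    . . . . .
    X X . . .
    . . . . .
    . . . . .
    . . . . .
T1:
  2·area = 16
  edge (4, 15)→(6, 8): d=(2,-7) top-left  bias=+0
  edge (6, 8)→(6, 16): d=(0,8) right/bottom  bias=-1
  edge (6, 16)→(4, 15): d=(-2,-1) top-left  bias=+0
    (2,6)@(5, 13): e=[3,8,5] → X
    (3,6)@(7, 13): e=[17,-8,7] → .
    (2,7)@(5, 15): e=[7,8,1] → X
    (3,7)@(7, 15): e=[21,-8,3] → .
    (2,8)@(5, 17): e=[11,8,-3] → .
  covered (2 px):
    . . . . .
    . . . . .
    . . . . .
    . . . . .
    . . . . .
    . . . . .
    . . X . .
    . . X . .
    . . . . .

Z-buffer (winner per pixel, '.' = empty):
  . . . . .
  . . . . .
  . . . . .
  . . . . .
  . . . . .
  0 0 . . .
  . . 1 . .
  . . 1 . .
  . . . . .

Answer: -1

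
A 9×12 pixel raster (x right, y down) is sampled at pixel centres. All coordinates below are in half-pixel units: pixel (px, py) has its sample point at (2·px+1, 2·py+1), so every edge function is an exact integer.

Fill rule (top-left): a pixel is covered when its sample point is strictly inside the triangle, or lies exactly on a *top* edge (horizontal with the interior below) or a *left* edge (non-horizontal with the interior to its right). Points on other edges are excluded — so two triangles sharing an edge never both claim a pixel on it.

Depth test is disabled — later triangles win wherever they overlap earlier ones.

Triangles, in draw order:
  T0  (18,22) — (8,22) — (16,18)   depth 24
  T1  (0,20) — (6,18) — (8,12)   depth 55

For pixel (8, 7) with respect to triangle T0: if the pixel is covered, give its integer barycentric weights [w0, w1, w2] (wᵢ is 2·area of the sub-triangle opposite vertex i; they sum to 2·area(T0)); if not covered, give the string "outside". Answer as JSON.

T0:
  2·area = 40
  edge (18, 22)→(8, 22): d=(-10,0) right/bottom  bias=-1
  edge (8, 22)→(16, 18): d=(8,-4) top-left  bias=+0
  edge (16, 18)→(18, 22): d=(2,4) right/bottom  bias=-1
    (7,9)@(15, 19): e=[30,4,6] → #
    (8,9)@(17, 19): e=[30,12,-2] → ·
    (5,10)@(11, 21): e=[10,4,26] → #
    (6,10)@(13, 21): e=[10,12,18] → #
    (8,10)@(17, 21): e=[10,28,2] → #
    (5,11)@(11, 23): e=[-10,20,30] → ·
    (6,11)@(13, 23): e=[-10,28,22] → ·
    (7,11)@(15, 23): e=[-10,36,14] → ·
    (8,11)@(17, 23): e=[-10,44,6] → ·
  covered (5 px):
    · · · · · · · · ·
    · · · · · · · · ·
    · · · · · · · · ·
    · · · · · · · · ·
    · · · · · · · · ·
    · · · · · · · · ·
    · · · · · · · · ·
    · · · · · · · · ·
    · · · · · · · · ·
    · · · · · · · # ·
    · · · · · # # # #
    · · · · · · · · ·
T1:
  2·area = 32  (B↔C swapped to make it positive)
  edge (0, 20)→(8, 12): d=(8,-8) top-left  bias=+0
  edge (8, 12)→(6, 18): d=(-2,6) right/bottom  bias=-1
  edge (6, 18)→(0, 20): d=(-6,2) right/bottom  bias=-1
    (5,1)@(11, 3): e=[-48,0,80] → ·  [on edge]
    (8,1)@(17, 3): e=[0,-36,68] → ·  [on edge]
    (7,2)@(15, 5): e=[0,-28,60] → ·  [on edge]
    (6,3)@(13, 7): e=[0,-20,52] → ·  [on edge]
    (4,4)@(9, 9): e=[-16,0,48] → ·  [on edge]
    (5,4)@(11, 9): e=[0,-12,44] → ·  [on edge]
    (4,5)@(9, 11): e=[0,-4,36] → ·  [on edge]
    (3,6)@(7, 13): e=[0,4,28] → #  [on edge]
    (4,6)@(9, 13): e=[16,-8,24] → ·
    (2,7)@(5, 15): e=[0,12,20] → #  [on edge]
    (3,7)@(7, 15): e=[16,0,16] → ·  [on edge]
    (7,7)@(15, 15): e=[80,-48,0] → ·  [on edge]
    (1,8)@(3, 17): e=[0,20,12] → #  [on edge]
    (4,8)@(9, 17): e=[48,-16,0] → ·  [on edge]
    (0,9)@(1, 19): e=[0,28,4] → #  [on edge]
    (1,9)@(3, 19): e=[16,16,0] → ·  [on edge]
    (2,10)@(5, 21): e=[48,0,-16] → ·  [on edge]
  covered (5 px):
    · · · · · · · · ·
    · · · · · · · · ·
    · · · · · · · · ·
    · · · · · · · · ·
    · · · · · · · · ·
    · · · · · · · · ·
    · · · # · · · · ·
    · · # · · · · · ·
    · # # · · · · · ·
    # · · · · · · · ·
    · · · · · · · · ·
    · · · · · · · · ·

Result: "outside"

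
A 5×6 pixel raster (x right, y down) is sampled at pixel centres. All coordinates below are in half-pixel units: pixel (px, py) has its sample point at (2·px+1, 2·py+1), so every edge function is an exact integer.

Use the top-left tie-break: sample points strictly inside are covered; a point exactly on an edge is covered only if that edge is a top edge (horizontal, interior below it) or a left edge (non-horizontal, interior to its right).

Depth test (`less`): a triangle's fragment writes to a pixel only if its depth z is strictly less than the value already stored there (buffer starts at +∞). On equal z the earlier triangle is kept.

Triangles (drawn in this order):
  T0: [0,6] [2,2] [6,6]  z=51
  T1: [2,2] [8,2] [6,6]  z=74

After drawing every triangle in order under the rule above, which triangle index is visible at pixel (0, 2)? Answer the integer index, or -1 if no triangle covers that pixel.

T0:
  2·area = 24
  edge (0, 6)→(2, 2): d=(2,-4) top-left  bias=+0
  edge (2, 2)→(6, 6): d=(4,4) right/bottom  bias=-1
  edge (6, 6)→(0, 6): d=(-6,0) right/bottom  bias=-1
    (0,0)@(1, 1): e=[-6,0,30] → .  [on edge]
    (1,1)@(3, 3): e=[6,0,18] → .  [on edge]
    (0,2)@(1, 5): e=[2,16,6] → X
    (1,2)@(3, 5): e=[10,8,6] → X
    (2,2)@(5, 5): e=[18,0,6] → .  [on edge]
    (0,3)@(1, 7): e=[6,24,-6] → .
    (1,3)@(3, 7): e=[14,16,-6] → .
    (3,3)@(7, 7): e=[30,0,-6] → .  [on edge]
    (4,4)@(9, 9): e=[42,0,-18] → .  [on edge]
  covered (2 px):
    . . . . .
    . . . . .
    X X . . .
    . . . . .
    . . . . .
    . . . . .
T1:
  2·area = 24
  edge (2, 2)→(8, 2): d=(6,0) top-left  bias=+0
  edge (8, 2)→(6, 6): d=(-2,4) right/bottom  bias=-1
  edge (6, 6)→(2, 2): d=(-4,-4) top-left  bias=+0
    (0,0)@(1, 1): e=[-6,30,0] → .  [on edge]
    (1,1)@(3, 3): e=[6,18,0] → X  [on edge]
    (2,1)@(5, 3): e=[6,10,8] → X
    (3,1)@(7, 3): e=[6,2,16] → X
    (4,1)@(9, 3): e=[6,-6,24] → .
    (1,2)@(3, 5): e=[18,14,-8] → .
    (2,2)@(5, 5): e=[18,6,0] → X  [on edge]
    (3,2)@(7, 5): e=[18,-2,8] → .
    (2,3)@(5, 7): e=[30,2,-8] → .
    (3,3)@(7, 7): e=[30,-6,0] → .  [on edge]
    (4,4)@(9, 9): e=[42,-18,0] → .  [on edge]
  covered (4 px):
    . . . . .
    . X X X .
    . . X . .
    . . . . .
    . . . . .
    . . . . .

Z-buffer (winner per pixel, '.' = empty):
  . . . . .
  . 1 1 1 .
  0 0 1 . .
  . . . . .
  . . . . .
  . . . . .

Answer: 0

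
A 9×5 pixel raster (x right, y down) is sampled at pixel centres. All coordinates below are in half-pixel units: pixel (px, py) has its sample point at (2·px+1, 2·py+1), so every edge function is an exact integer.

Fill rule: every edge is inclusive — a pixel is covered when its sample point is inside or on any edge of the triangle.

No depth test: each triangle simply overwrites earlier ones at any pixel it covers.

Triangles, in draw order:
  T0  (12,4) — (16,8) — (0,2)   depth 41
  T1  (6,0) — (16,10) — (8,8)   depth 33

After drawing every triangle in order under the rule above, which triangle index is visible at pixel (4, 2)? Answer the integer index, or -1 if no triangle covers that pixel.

T0:
  2·area = 40
  edge (12, 4)→(16, 8): d=(4,4) inclusive
  edge (16, 8)→(0, 2): d=(-16,-6) inclusive
  edge (0, 2)→(12, 4): d=(12,2) inclusive
    (4,0)@(9, 1): e=[0,70,-30] → ·  [on edge]
    (1,1)@(3, 3): e=[32,2,6] → #
    (2,1)@(5, 3): e=[24,14,2] → #
    (3,1)@(7, 3): e=[16,26,-2] → ·
    (5,1)@(11, 3): e=[0,50,-10] → ·  [on edge]
    (1,2)@(3, 5): e=[40,-30,30] → ·
    (2,2)@(5, 5): e=[32,-18,26] → ·
    (4,2)@(9, 5): e=[16,6,18] → #
    (5,2)@(11, 5): e=[8,18,14] → #
    (6,2)@(13, 5): e=[0,30,10] → #  [on edge]
    (7,2)@(15, 5): e=[-8,42,6] → ·
    (4,3)@(9, 7): e=[24,-26,42] → ·
    (7,3)@(15, 7): e=[0,10,30] → #  [on edge]
    (8,4)@(17, 9): e=[0,-10,50] → ·  [on edge]
  covered (6 px):
    · · · · · · · · ·
    · # # · · · · · ·
    · · · · # # # · ·
    · · · · · · · # ·
    · · · · · · · · ·
T1:
  2·area = 60
  edge (6, 0)→(16, 10): d=(10,10) inclusive
  edge (16, 10)→(8, 8): d=(-8,-2) inclusive
  edge (8, 8)→(6, 0): d=(-2,-8) inclusive
    (3,0)@(7, 1): e=[0,54,6] → #  [on edge]
    (4,0)@(9, 1): e=[-20,58,22] → ·
    (3,1)@(7, 3): e=[20,38,2] → #
    (4,1)@(9, 3): e=[0,42,18] → #  [on edge]
    (5,1)@(11, 3): e=[-20,46,34] → ·
    (3,2)@(7, 5): e=[40,22,-2] → ·
    (4,2)@(9, 5): e=[20,26,14] → #
    (5,2)@(11, 5): e=[0,30,30] → #  [on edge]
    (6,2)@(13, 5): e=[-20,34,46] → ·
    (4,3)@(9, 7): e=[40,10,10] → #
    (6,3)@(13, 7): e=[0,18,42] → #  [on edge]
    (7,3)@(15, 7): e=[-20,22,58] → ·
    (7,4)@(15, 9): e=[0,6,54] → #  [on edge]
  covered (10 px):
    · · · # · · · · ·
    · · · # # · · · ·
    · · · · # # · · ·
    · · · · # # # · ·
    · · · · · · # # ·

Z-buffer (winner per pixel, '.' = empty):
  . . . 1 . . . . .
  . 0 0 1 1 . . . .
  . . . . 1 1 0 . .
  . . . . 1 1 1 0 .
  . . . . . . 1 1 .

Result: 1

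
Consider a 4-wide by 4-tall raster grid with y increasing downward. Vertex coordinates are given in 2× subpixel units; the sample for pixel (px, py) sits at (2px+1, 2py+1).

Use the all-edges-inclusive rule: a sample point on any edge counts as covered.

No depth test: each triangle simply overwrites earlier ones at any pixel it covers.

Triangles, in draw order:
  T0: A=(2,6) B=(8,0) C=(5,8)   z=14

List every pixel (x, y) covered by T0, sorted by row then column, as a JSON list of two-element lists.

T0:
  2·area = 30
  edge (2, 6)→(8, 0): d=(6,-6) inclusive
  edge (8, 0)→(5, 8): d=(-3,8) inclusive
  edge (5, 8)→(2, 6): d=(-3,-2) inclusive
    (3,0)@(7, 1): e=[0,5,25] → █  [on edge]
    (2,1)@(5, 3): e=[0,15,15] → █  [on edge]
    (3,1)@(7, 3): e=[12,-1,19] → ·
    (1,2)@(3, 5): e=[0,25,5] → █  [on edge]
    (3,2)@(7, 5): e=[24,-7,13] → ·
    (0,3)@(1, 7): e=[0,35,-5] → ·  [on edge]
    (1,3)@(3, 7): e=[12,19,-1] → ·
    (2,3)@(5, 7): e=[24,3,3] → █
    (3,3)@(7, 7): e=[36,-13,7] → ·
  covered (5 px):
    · · · █
    · · █ ·
    · █ █ ·
    · · █ ·

Answer: [[3,0],[2,1],[1,2],[2,2],[2,3]]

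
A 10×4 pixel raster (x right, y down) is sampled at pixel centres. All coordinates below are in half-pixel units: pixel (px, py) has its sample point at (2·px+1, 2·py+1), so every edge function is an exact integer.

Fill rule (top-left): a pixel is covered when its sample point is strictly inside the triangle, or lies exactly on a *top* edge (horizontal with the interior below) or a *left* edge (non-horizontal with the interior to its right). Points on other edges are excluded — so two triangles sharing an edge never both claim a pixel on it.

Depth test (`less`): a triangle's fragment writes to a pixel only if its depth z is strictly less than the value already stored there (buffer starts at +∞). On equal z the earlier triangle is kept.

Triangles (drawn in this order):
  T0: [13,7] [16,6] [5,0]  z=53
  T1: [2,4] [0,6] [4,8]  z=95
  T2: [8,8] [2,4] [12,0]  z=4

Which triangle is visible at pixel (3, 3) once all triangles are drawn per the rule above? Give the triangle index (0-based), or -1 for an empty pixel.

T0:
  2·area = 29  (B↔C swapped to make it positive)
  edge (13, 7)→(5, 0): d=(-8,-7) top-left  bias=+0
  edge (5, 0)→(16, 6): d=(11,6) right/bottom  bias=-1
  edge (16, 6)→(13, 7): d=(-3,1) right/bottom  bias=-1
    (4,1)@(9, 3): e=[4,9,16] → X
    (5,1)@(11, 3): e=[18,-3,14] → .
    (4,2)@(9, 5): e=[-12,31,10] → .
    (5,2)@(11, 5): e=[2,19,8] → X
    (6,2)@(13, 5): e=[16,7,6] → X
    (7,2)@(15, 5): e=[30,-5,4] → .
    (9,2)@(19, 5): e=[58,-29,0] → .  [on edge]
    (5,3)@(11, 7): e=[-14,41,2] → .
    (6,3)@(13, 7): e=[0,29,0] → .  [on edge]
  covered (3 px):
    . . . . . . . . . .
    . . . . X . . . . .
    . . . . . X X . . .
    . . . . . . . . . .
T1:
  2·area = 12  (B↔C swapped to make it positive)
  edge (2, 4)→(4, 8): d=(2,4) right/bottom  bias=-1
  edge (4, 8)→(0, 6): d=(-4,-2) top-left  bias=+0
  edge (0, 6)→(2, 4): d=(2,-2) top-left  bias=+0
    (2,0)@(5, 1): e=[-18,30,0] → .  [on edge]
    (1,1)@(3, 3): e=[-6,18,0] → .  [on edge]
    (0,2)@(1, 5): e=[6,6,0] → X  [on edge]
    (1,2)@(3, 5): e=[-2,10,4] → .
    (0,3)@(1, 7): e=[10,-2,4] → .
    (1,3)@(3, 7): e=[2,2,8] → X
    (2,3)@(5, 7): e=[-6,6,12] → .
  covered (2 px):
    . . . . . . . . . .
    . . . . . . . . . .
    X . . . . . . . . .
    . X . . . . . . . .
T2:
  2·area = 64
  edge (8, 8)→(2, 4): d=(-6,-4) top-left  bias=+0
  edge (2, 4)→(12, 0): d=(10,-4) top-left  bias=+0
  edge (12, 0)→(8, 8): d=(-4,8) right/bottom  bias=-1
    (5,0)@(11, 1): e=[54,6,4] → X
    (6,0)@(13, 1): e=[62,14,-12] → .
    (2,1)@(5, 3): e=[18,2,44] → X
    (3,1)@(7, 3): e=[26,10,28] → X
    (4,1)@(9, 3): e=[34,18,12] → X
    (5,1)@(11, 3): e=[42,26,-4] → .
    (2,2)@(5, 5): e=[6,22,36] → X
    (5,2)@(11, 5): e=[30,46,-12] → .
    (2,3)@(5, 7): e=[-6,42,28] → .
    (3,3)@(7, 7): e=[2,50,12] → X
    (4,3)@(9, 7): e=[10,58,-4] → .
  covered (8 px):
    . . . . . X . . . .
    . . X X X . . . . .
    . . X X X . . . . .
    . . . X . . . . . .

Z-buffer (winner per pixel, '.' = empty):
  . . . . . 2 . . . .
  . . 2 2 2 . . . . .
  1 . 2 2 2 0 0 . . .
  . 1 . 2 . . . . . .

Result: 2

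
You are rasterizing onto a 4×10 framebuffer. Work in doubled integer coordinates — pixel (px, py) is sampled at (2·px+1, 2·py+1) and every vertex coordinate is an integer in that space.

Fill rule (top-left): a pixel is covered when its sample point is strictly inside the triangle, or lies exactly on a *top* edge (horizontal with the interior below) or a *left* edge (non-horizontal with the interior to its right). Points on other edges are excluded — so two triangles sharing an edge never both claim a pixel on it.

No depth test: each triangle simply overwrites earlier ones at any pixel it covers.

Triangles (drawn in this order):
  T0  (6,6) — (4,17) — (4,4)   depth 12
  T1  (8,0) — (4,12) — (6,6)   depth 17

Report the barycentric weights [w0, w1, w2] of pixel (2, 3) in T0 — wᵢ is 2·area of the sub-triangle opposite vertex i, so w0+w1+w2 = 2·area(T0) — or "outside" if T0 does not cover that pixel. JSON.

T0:
  2·area = 26
  edge (6, 6)→(4, 17): d=(-2,11) right/bottom  bias=-1
  edge (4, 17)→(4, 4): d=(0,-13) top-left  bias=+0
  edge (4, 4)→(6, 6): d=(2,2) right/bottom  bias=-1
    (0,0)@(1, 1): e=[65,-39,0] → ·  [on edge]
    (1,1)@(3, 3): e=[39,-13,0] → ·  [on edge]
    (2,2)@(5, 5): e=[13,13,0] → ·  [on edge]
    (2,3)@(5, 7): e=[9,13,4] → █
    (3,3)@(7, 7): e=[-13,39,0] → ·  [on edge]
    (2,4)@(5, 9): e=[5,13,8] → █
    (3,4)@(7, 9): e=[-17,39,4] → ·
    (2,5)@(5, 11): e=[1,13,12] → █
    (3,5)@(7, 11): e=[-21,39,8] → ·
    (2,6)@(5, 13): e=[-3,13,16] → ·
  covered (3 px):
    · · · ·
    · · · ·
    · · · ·
    · · █ ·
    · · █ ·
    · · █ ·
    · · · ·
    · · · ·
    · · · ·
    · · · ·
T1:
  degenerate (2·area = 0) — covers nothing

Result: [13,4,9]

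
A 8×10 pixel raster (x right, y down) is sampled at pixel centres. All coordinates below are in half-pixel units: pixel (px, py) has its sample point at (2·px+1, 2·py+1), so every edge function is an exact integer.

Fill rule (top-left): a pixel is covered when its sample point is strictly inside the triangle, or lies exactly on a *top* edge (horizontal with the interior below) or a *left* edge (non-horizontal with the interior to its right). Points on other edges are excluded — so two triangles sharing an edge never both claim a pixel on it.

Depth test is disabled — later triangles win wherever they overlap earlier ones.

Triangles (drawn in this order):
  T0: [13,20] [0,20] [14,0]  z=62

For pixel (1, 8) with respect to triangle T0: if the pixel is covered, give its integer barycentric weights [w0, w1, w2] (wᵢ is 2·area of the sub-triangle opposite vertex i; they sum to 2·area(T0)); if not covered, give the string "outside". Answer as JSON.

T0:
  2·area = 260
  edge (13, 20)→(0, 20): d=(-13,0) right/bottom  bias=-1
  edge (0, 20)→(14, 0): d=(14,-20) top-left  bias=+0
  edge (14, 0)→(13, 20): d=(-1,20) right/bottom  bias=-1
    (6,1)@(13, 3): e=[221,22,17] → #
    (7,1)@(15, 3): e=[221,62,-23] → ·
    (5,2)@(11, 5): e=[195,10,55] → #
    (7,2)@(15, 5): e=[195,90,-25] → ·
    (5,3)@(11, 7): e=[169,38,53] → #
    (7,3)@(15, 7): e=[169,118,-27] → ·
    (4,4)@(9, 9): e=[143,26,91] → #
    (7,4)@(15, 9): e=[143,146,-29] → ·
    (3,5)@(7, 11): e=[117,14,129] → #
    (7,5)@(15, 11): e=[117,174,-31] → ·
    (2,6)@(5, 13): e=[91,2,167] → #
    (7,6)@(15, 13): e=[91,202,-33] → ·
  covered (35 px):
    · · · · · · · ·
    · · · · · · # ·
    · · · · · # # ·
    · · · · · # # ·
    · · · · # # # ·
    · · · # # # # ·
    · · # # # # # ·
    · · # # # # # ·
    · # # # # # # ·
    # # # # # # # ·

Answer: [18,203,39]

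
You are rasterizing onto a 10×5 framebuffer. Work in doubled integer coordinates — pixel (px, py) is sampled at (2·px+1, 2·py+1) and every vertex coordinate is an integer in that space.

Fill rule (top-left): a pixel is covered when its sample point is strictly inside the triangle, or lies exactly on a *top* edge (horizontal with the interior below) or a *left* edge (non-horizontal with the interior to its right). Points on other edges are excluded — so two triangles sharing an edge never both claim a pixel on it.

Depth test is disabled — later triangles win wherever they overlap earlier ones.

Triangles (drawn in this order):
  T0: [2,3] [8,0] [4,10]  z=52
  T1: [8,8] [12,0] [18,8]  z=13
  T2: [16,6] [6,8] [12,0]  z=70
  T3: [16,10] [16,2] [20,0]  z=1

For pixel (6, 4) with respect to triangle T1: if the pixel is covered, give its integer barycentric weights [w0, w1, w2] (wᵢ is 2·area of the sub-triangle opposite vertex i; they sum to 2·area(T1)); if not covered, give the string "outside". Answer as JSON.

T0:
  2·area = 48
  edge (2, 3)→(8, 0): d=(6,-3) top-left  bias=+0
  edge (8, 0)→(4, 10): d=(-4,10) right/bottom  bias=-1
  edge (4, 10)→(2, 3): d=(-2,-7) top-left  bias=+0
    (3,0)@(7, 1): e=[3,6,39] → #
    (4,0)@(9, 1): e=[9,-14,53] → ·
    (1,1)@(3, 3): e=[3,38,7] → #
    (2,1)@(5, 3): e=[9,18,21] → #
    (3,1)@(7, 3): e=[15,-2,35] → ·
    (1,2)@(3, 5): e=[15,30,3] → #
    (3,2)@(7, 5): e=[27,-10,31] → ·
    (1,3)@(3, 7): e=[27,22,-1] → ·
    (2,3)@(5, 7): e=[33,2,13] → #
    (3,3)@(7, 7): e=[39,-18,27] → ·
    (2,4)@(5, 9): e=[45,-6,9] → ·
  covered (6 px):
    · · · # · · · · · ·
    · # # · · · · · · ·
    · # # · · · · · · ·
    · · # · · · · · · ·
    · · · · · · · · · ·
T1:
  2·area = 80
  edge (8, 8)→(12, 0): d=(4,-8) top-left  bias=+0
  edge (12, 0)→(18, 8): d=(6,8) right/bottom  bias=-1
  edge (18, 8)→(8, 8): d=(-10,0) right/bottom  bias=-1
    (5,1)@(11, 3): e=[4,26,50] → #
    (6,1)@(13, 3): e=[20,10,50] → #
    (7,1)@(15, 3): e=[36,-6,50] → ·
    (5,2)@(11, 5): e=[12,38,30] → #
    (7,2)@(15, 5): e=[44,6,30] → #
    (8,2)@(17, 5): e=[60,-10,30] → ·
    (4,3)@(9, 7): e=[4,66,10] → #
    (8,3)@(17, 7): e=[68,2,10] → #
    (9,3)@(19, 7): e=[84,-14,10] → ·
    (4,4)@(9, 9): e=[12,78,-10] → ·
    (5,4)@(11, 9): e=[28,62,-10] → ·
    (6,4)@(13, 9): e=[44,46,-10] → ·
  covered (10 px):
    · · · · · · · · · ·
    · · · · · # # · · ·
    · · · · · # # # · ·
    · · · · # # # # # ·
    · · · · · · · · · ·
T2:
  2·area = 68
  edge (16, 6)→(6, 8): d=(-10,2) right/bottom  bias=-1
  edge (6, 8)→(12, 0): d=(6,-8) top-left  bias=+0
  edge (12, 0)→(16, 6): d=(4,6) right/bottom  bias=-1
    (5,1)@(11, 3): e=[40,10,18] → #
    (6,1)@(13, 3): e=[36,26,6] → #
    (7,1)@(15, 3): e=[32,42,-6] → ·
    (4,2)@(9, 5): e=[24,6,38] → #
    (7,2)@(15, 5): e=[12,54,2] → #
    (8,2)@(17, 5): e=[8,70,-10] → ·
    (3,3)@(7, 7): e=[8,2,58] → #
    (5,3)@(11, 7): e=[0,34,34] → ·  [on edge]
    (6,3)@(13, 7): e=[-4,50,22] → ·
    (7,3)@(15, 7): e=[-8,66,10] → ·
    (0,4)@(1, 9): e=[0,-34,102] → ·  [on edge]
    (3,4)@(7, 9): e=[-12,14,66] → ·
  covered (8 px):
    · · · · · · · · · ·
    · · · · · # # · · ·
    · · · · # # # # · ·
    · · · # # · · · · ·
    · · · · · · · · · ·
T3:
  2·area = 32
  edge (16, 10)→(16, 2): d=(0,-8) top-left  bias=+0
  edge (16, 2)→(20, 0): d=(4,-2) top-left  bias=+0
  edge (20, 0)→(16, 10): d=(-4,10) right/bottom  bias=-1
    (9,0)@(19, 1): e=[24,2,6] → #
    (8,1)@(17, 3): e=[8,6,18] → #
    (9,1)@(19, 3): e=[24,10,-2] → ·
    (8,2)@(17, 5): e=[8,14,10] → #
    (9,2)@(19, 5): e=[24,18,-10] → ·
    (8,3)@(17, 7): e=[8,22,2] → #
    (9,3)@(19, 7): e=[24,26,-18] → ·
    (8,4)@(17, 9): e=[8,30,-6] → ·
  covered (4 px):
    · · · · · · · · · #
    · · · · · · · · # ·
    · · · · · · · · # ·
    · · · · · · · · # ·
    · · · · · · · · · ·

Answer: "outside"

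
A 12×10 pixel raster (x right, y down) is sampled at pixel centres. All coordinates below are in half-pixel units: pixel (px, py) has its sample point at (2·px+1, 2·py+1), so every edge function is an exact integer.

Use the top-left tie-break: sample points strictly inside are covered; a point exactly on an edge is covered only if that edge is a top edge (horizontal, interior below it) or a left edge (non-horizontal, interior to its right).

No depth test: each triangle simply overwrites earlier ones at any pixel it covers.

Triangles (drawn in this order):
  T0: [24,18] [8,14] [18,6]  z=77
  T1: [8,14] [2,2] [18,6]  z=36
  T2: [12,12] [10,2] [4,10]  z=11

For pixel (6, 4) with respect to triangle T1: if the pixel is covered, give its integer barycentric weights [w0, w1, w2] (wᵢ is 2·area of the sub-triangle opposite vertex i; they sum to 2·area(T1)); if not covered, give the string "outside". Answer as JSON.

T0:
  2·area = 168
  edge (24, 18)→(8, 14): d=(-16,-4) top-left  bias=+0
  edge (8, 14)→(18, 6): d=(10,-8) top-left  bias=+0
  edge (18, 6)→(24, 18): d=(6,12) right/bottom  bias=-1
    (8,3)@(17, 7): e=[148,2,18] → X
    (9,3)@(19, 7): e=[156,18,-6] → .
    (7,4)@(15, 9): e=[108,6,54] → X
    (9,4)@(19, 9): e=[124,38,6] → X
    (10,4)@(21, 9): e=[132,54,-18] → .
    (6,5)@(13, 11): e=[68,10,90] → X
    (10,5)@(21, 11): e=[100,74,-6] → .
    (5,6)@(11, 13): e=[28,14,126] → X
    (10,6)@(21, 13): e=[68,94,6] → X
    (11,6)@(23, 13): e=[76,110,-18] → .
    (5,7)@(11, 15): e=[-4,34,138] → .
    (6,7)@(13, 15): e=[4,50,114] → X
  covered (21 px):
    . . . . . . . . . . . .
    . . . . . . . . . . . .
    . . . . . . . . . . . .
    . . . . . . . . X . . .
    . . . . . . . X X X . .
    . . . . . . X X X X . .
    . . . . . X X X X X X .
    . . . . . . X X X X X .
    . . . . . . . . . . X X
    . . . . . . . . . . . .
T1:
  2·area = 168
  edge (8, 14)→(2, 2): d=(-6,-12) top-left  bias=+0
  edge (2, 2)→(18, 6): d=(16,4) right/bottom  bias=-1
  edge (18, 6)→(8, 14): d=(-10,8) right/bottom  bias=-1
    (1,1)@(3, 3): e=[6,12,150] → X
    (2,1)@(5, 3): e=[30,4,134] → X
    (3,1)@(7, 3): e=[54,-4,118] → .
    (1,2)@(3, 5): e=[-6,44,130] → .
    (2,2)@(5, 5): e=[18,36,114] → X
    (3,2)@(7, 5): e=[42,28,98] → X
    (4,2)@(9, 5): e=[66,20,82] → X
    (5,2)@(11, 5): e=[90,12,66] → X
    (6,2)@(13, 5): e=[114,4,50] → X
    (7,2)@(15, 5): e=[138,-4,34] → .
    (2,3)@(5, 7): e=[6,68,94] → X
    (7,3)@(15, 7): e=[126,28,14] → X
  covered (21 px):
    . . . . . . . . . . . .
    . X X . . . . . . . . .
    . . X X X X X . . . . .
    . . X X X X X X . . . .
    . . . X X X X . . . . .
    . . . X X X . . . . . .
    . . . . X . . . . . . .
    . . . . . . . . . . . .
    . . . . . . . . . . . .
    . . . . . . . . . . . .
T2:
  2·area = 76  (B↔C swapped to make it positive)
  edge (12, 12)→(4, 10): d=(-8,-2) top-left  bias=+0
  edge (4, 10)→(10, 2): d=(6,-8) top-left  bias=+0
  edge (10, 2)→(12, 12): d=(2,10) right/bottom  bias=-1
    (4,2)@(9, 5): e=[50,10,16] → X
    (5,2)@(11, 5): e=[54,26,-4] → .
    (3,3)@(7, 7): e=[30,6,40] → X
    (5,3)@(11, 7): e=[38,38,0] → .  [on edge]
    (2,4)@(5, 9): e=[10,2,64] → X
    (5,4)@(11, 9): e=[22,50,4] → X
    (6,4)@(13, 9): e=[26,66,-16] → .
    (2,5)@(5, 11): e=[-6,14,68] → .
    (3,5)@(7, 11): e=[-2,30,48] → .
    (4,5)@(9, 11): e=[2,46,28] → X
    (6,5)@(13, 11): e=[10,78,-12] → .
    (4,6)@(9, 13): e=[-14,58,32] → .
    (6,8)@(13, 17): e=[-38,114,0] → .  [on edge]
  covered (9 px):
    . . . . . . . . . . . .
    . . . . . . . . . . . .
    . . . . X . . . . . . .
    . . . X X . . . . . . .
    . . X X X X . . . . . .
    . . . . X X . . . . . .
    . . . . . . . . . . . .
    . . . . . . . . . . . .
    . . . . . . . . . . . .
    . . . . . . . . . . . .

Answer: [68,10,90]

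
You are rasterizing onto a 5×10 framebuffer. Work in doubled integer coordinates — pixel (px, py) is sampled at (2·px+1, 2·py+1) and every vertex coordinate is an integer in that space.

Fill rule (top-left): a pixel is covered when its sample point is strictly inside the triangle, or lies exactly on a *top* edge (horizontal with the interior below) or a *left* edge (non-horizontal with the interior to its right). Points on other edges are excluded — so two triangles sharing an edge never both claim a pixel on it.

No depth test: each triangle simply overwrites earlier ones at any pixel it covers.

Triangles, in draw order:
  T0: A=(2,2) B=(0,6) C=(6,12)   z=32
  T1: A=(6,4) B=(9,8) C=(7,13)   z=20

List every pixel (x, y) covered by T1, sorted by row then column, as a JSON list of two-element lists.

T0:
  2·area = 36  (B↔C swapped to make it positive)
  edge (2, 2)→(6, 12): d=(4,10) right/bottom  bias=-1
  edge (6, 12)→(0, 6): d=(-6,-6) top-left  bias=+0
  edge (0, 6)→(2, 2): d=(2,-4) top-left  bias=+0
    (0,2)@(1, 5): e=[22,12,2] → #
    (1,2)@(3, 5): e=[2,24,10] → #
    (2,2)@(5, 5): e=[-18,36,18] → ·
    (0,3)@(1, 7): e=[30,0,6] → #  [on edge]
    (2,3)@(5, 7): e=[-10,24,22] → ·
    (0,4)@(1, 9): e=[38,-12,10] → ·
    (1,4)@(3, 9): e=[18,0,18] → #  [on edge]
    (2,4)@(5, 9): e=[-2,12,26] → ·
    (1,5)@(3, 11): e=[26,-12,22] → ·
    (2,5)@(5, 11): e=[6,0,30] → #  [on edge]
    (3,5)@(7, 11): e=[-14,12,38] → ·
    (2,6)@(5, 13): e=[14,-12,34] → ·
    (3,6)@(7, 13): e=[-6,0,42] → ·  [on edge]
    (4,7)@(9, 15): e=[-18,0,54] → ·  [on edge]
  covered (6 px):
    · · · · ·
    · · · · ·
    # # · · ·
    # # · · ·
    · # · · ·
    · · # · ·
    · · · · ·
    · · · · ·
    · · · · ·
    · · · · ·
T1:
  2·area = 23
  edge (6, 4)→(9, 8): d=(3,4) right/bottom  bias=-1
  edge (9, 8)→(7, 13): d=(-2,5) right/bottom  bias=-1
  edge (7, 13)→(6, 4): d=(-1,-9) top-left  bias=+0
    (3,3)@(7, 7): e=[5,12,6] → #
    (4,3)@(9, 7): e=[-3,2,24] → ·
    (3,4)@(7, 9): e=[11,8,4] → #
    (4,4)@(9, 9): e=[3,-2,22] → ·
    (3,5)@(7, 11): e=[17,4,2] → #
    (4,5)@(9, 11): e=[9,-6,20] → ·
    (3,6)@(7, 13): e=[23,0,0] → ·  [on edge]
  covered (3 px):
    · · · · ·
    · · · · ·
    · · · · ·
    · · · # ·
    · · · # ·
    · · · # ·
    · · · · ·
    · · · · ·
    · · · · ·
    · · · · ·

Answer: [[3,3],[3,4],[3,5]]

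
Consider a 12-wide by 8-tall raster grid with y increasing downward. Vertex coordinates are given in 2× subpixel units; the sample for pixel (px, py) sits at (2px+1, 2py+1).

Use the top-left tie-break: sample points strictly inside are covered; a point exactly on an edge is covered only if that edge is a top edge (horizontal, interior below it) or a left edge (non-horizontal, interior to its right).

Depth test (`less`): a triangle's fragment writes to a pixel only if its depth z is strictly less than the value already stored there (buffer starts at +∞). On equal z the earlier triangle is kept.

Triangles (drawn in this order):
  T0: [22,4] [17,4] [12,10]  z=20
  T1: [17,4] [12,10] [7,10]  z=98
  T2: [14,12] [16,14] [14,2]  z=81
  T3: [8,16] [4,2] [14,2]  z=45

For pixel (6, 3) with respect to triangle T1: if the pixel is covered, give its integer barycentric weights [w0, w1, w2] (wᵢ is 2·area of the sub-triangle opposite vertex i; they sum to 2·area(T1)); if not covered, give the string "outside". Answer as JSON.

T0:
  2·area = 30  (B↔C swapped to make it positive)
  edge (22, 4)→(12, 10): d=(-10,6) right/bottom  bias=-1
  edge (12, 10)→(17, 4): d=(5,-6) top-left  bias=+0
  edge (17, 4)→(22, 4): d=(5,0) top-left  bias=+0
    (8,2)@(17, 5): e=[20,5,5] → #
    (9,2)@(19, 5): e=[8,17,5] → #
    (10,2)@(21, 5): e=[-4,29,5] → ·
    (7,3)@(15, 7): e=[12,3,15] → #
    (8,3)@(17, 7): e=[0,15,15] → ·  [on edge]
    (9,3)@(19, 7): e=[-12,27,15] → ·
    (6,4)@(13, 9): e=[4,1,25] → #
    (7,4)@(15, 9): e=[-8,13,25] → ·
    (6,5)@(13, 11): e=[-16,11,35] → ·
    (3,6)@(7, 13): e=[0,-15,45] → ·  [on edge]
  covered (4 px):
    · · · · · · · · · · · ·
    · · · · · · · · · · · ·
    · · · · · · · · # # · ·
    · · · · · · · # · · · ·
    · · · · · · # · · · · ·
    · · · · · · · · · · · ·
    · · · · · · · · · · · ·
    · · · · · · · · · · · ·
T1:
  2·area = 30
  edge (17, 4)→(12, 10): d=(-5,6) right/bottom  bias=-1
  edge (12, 10)→(7, 10): d=(-5,0) right/bottom  bias=-1
  edge (7, 10)→(17, 4): d=(10,-6) top-left  bias=+0
    (6,3)@(13, 7): e=[9,15,6] → #
    (7,3)@(15, 7): e=[-3,15,18] → ·
    (4,4)@(9, 9): e=[23,5,2] → #
    (5,4)@(11, 9): e=[11,5,14] → #
    (6,4)@(13, 9): e=[-1,5,26] → ·
    (4,5)@(9, 11): e=[13,-5,22] → ·
    (5,5)@(11, 11): e=[1,-5,34] → ·
  covered (3 px):
    · · · · · · · · · · · ·
    · · · · · · · · · · · ·
    · · · · · · · · · · · ·
    · · · · · · # · · · · ·
    · · · · # # · · · · · ·
    · · · · · · · · · · · ·
    · · · · · · · · · · · ·
    · · · · · · · · · · · ·
T2:
  2·area = 20  (B↔C swapped to make it positive)
  edge (14, 12)→(14, 2): d=(0,-10) top-left  bias=+0
  edge (14, 2)→(16, 14): d=(2,12) right/bottom  bias=-1
  edge (16, 14)→(14, 12): d=(-2,-2) top-left  bias=+0
    (1,0)@(3, 1): e=[-110,130,0] → ·  [on edge]
    (2,1)@(5, 3): e=[-90,110,0] → ·  [on edge]
    (3,2)@(7, 5): e=[-70,90,0] → ·  [on edge]
    (4,3)@(9, 7): e=[-50,70,0] → ·  [on edge]
    (5,4)@(11, 9): e=[-30,50,0] → ·  [on edge]
    (7,4)@(15, 9): e=[10,2,8] → #
    (8,4)@(17, 9): e=[30,-22,12] → ·
    (6,5)@(13, 11): e=[-10,30,0] → ·  [on edge]
    (7,5)@(15, 11): e=[10,6,4] → #
    (8,5)@(17, 11): e=[30,-18,8] → ·
    (7,6)@(15, 13): e=[10,10,0] → #  [on edge]
    (8,6)@(17, 13): e=[30,-14,4] → ·
    (8,7)@(17, 15): e=[30,-10,0] → ·  [on edge]
  covered (3 px):
    · · · · · · · · · · · ·
    · · · · · · · · · · · ·
    · · · · · · · · · · · ·
    · · · · · · · · · · · ·
    · · · · · · · # · · · ·
    · · · · · · · # · · · ·
    · · · · · · · # · · · ·
    · · · · · · · · · · · ·
T3:
  2·area = 140
  edge (8, 16)→(4, 2): d=(-4,-14) top-left  bias=+0
  edge (4, 2)→(14, 2): d=(10,0) top-left  bias=+0
  edge (14, 2)→(8, 16): d=(-6,14) right/bottom  bias=-1
    (2,1)@(5, 3): e=[10,10,120] → #
    (3,1)@(7, 3): e=[38,10,92] → #
    (4,1)@(9, 3): e=[66,10,64] → #
    (5,1)@(11, 3): e=[94,10,36] → #
    (6,1)@(13, 3): e=[122,10,8] → #
    (7,1)@(15, 3): e=[150,10,-20] → ·
    (2,2)@(5, 5): e=[2,30,108] → #
    (6,2)@(13, 5): e=[114,30,-4] → ·
    (2,3)@(5, 7): e=[-6,50,96] → ·
    (3,3)@(7, 7): e=[22,50,68] → #
    (6,3)@(13, 7): e=[106,50,-16] → ·
    (3,4)@(7, 9): e=[14,70,56] → #
    (5,4)@(11, 9): e=[70,70,0] → ·  [on edge]
  covered (17 px):
    · · · · · · · · · · · ·
    · · # # # # # · · · · ·
    · · # # # # · · · · · ·
    · · · # # # · · · · · ·
    · · · # # · · · · · · ·
    · · · # # · · · · · · ·
    · · · · # · · · · · · ·
    · · · · · · · · · · · ·

Answer: [15,6,9]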